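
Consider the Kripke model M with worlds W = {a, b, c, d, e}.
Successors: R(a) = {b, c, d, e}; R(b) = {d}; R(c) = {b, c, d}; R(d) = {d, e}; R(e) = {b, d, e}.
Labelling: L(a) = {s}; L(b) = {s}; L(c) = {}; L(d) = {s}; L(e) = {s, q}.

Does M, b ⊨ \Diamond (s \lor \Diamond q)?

Yes

Recall that \Diamond ψ holds at a world iff ψ holds at some accessible world.
At b: \Diamond (s \lor \Diamond q) requires s \lor \Diamond q at some successor in {d}.
  s \lor \Diamond q holds at d, so \Diamond (s \lor \Diamond q) is true at b.
    At d: s is true, \Diamond q is true, so s \lor \Diamond q is true.
      At d: \Diamond q requires q at some successor in {d, e}.
        q holds at e, so \Diamond q is true at d.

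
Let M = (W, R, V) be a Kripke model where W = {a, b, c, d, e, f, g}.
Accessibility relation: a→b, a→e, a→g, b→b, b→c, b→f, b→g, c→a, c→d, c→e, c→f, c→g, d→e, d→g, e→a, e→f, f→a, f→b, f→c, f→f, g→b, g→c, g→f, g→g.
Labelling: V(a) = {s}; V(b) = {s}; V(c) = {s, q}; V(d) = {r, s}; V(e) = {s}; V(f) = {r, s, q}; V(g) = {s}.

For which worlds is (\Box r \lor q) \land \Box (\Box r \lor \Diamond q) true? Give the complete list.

none

Let φ = (\Box r \lor q) \land \Box (\Box r \lor \Diamond q). Evaluate φ at each world:
  a (successors {b, e, g}): φ is false.
  b (successors {b, c, f, g}): φ is false.
  c (successors {a, d, e, f, g}): φ is false.
  d (successors {e, g}): φ is false.
  e (successors {a, f}): φ is false.
  f (successors {a, b, c, f}): φ is false.
  g (successors {b, c, f, g}): φ is false.
For instance, at e:
  At e: \Box r \lor q is false, \Box (\Box r \lor \Diamond q) is false, so (\Box r \lor q) \land \Box (\Box r \lor \Diamond q) is false.
    At e: \Box r is false, q is false, so \Box r \lor q is false.
      At e: \Box r requires r at every successor {a, f}.
        r fails at a, so \Box r is false at e.
    At e: \Box (\Box r \lor \Diamond q) requires \Box r \lor \Diamond q at every successor {a, f}.
      \Box r \lor \Diamond q fails at a, so \Box (\Box r \lor \Diamond q) is false at e.
Satisfying worlds: none.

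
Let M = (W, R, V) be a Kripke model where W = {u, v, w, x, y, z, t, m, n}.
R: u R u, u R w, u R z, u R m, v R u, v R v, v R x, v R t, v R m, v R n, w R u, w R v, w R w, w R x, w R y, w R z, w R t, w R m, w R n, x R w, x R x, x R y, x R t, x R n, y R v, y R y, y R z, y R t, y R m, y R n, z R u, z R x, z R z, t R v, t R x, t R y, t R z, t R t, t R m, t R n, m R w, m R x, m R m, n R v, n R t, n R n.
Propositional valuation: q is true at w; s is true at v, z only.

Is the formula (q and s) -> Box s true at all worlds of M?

Yes

Let φ = (q and s) -> Box s. Evaluate φ at each world:
  u (successors {u, w, z, m}): φ is true.
  v (successors {u, v, x, t, m, n}): φ is true.
  w (successors {u, v, w, x, y, z, t, m, n}): φ is true.
  x (successors {w, x, y, t, n}): φ is true.
  y (successors {v, y, z, t, m, n}): φ is true.
  z (successors {u, x, z}): φ is true.
  t (successors {v, x, y, z, t, m, n}): φ is true.
  m (successors {w, x, m}): φ is true.
  n (successors {v, t, n}): φ is true.
For instance, at w:
  At w: q and s is false, Box s is false, so (q and s) -> Box s is true.
    At w: Box s requires s at every successor {u, v, w, x, y, z, t, m, n}.
      s fails at u, so Box s is false at w.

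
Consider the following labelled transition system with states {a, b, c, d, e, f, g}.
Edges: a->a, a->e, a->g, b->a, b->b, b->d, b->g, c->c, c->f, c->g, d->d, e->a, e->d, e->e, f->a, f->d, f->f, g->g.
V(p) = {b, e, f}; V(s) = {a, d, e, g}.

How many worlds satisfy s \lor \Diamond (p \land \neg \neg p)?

Recall that \Diamond ψ holds at a world iff ψ holds at some accessible world.
Let φ = s \lor \Diamond (p \land \neg \neg p). Evaluate φ at each world:
  a (successors {a, e, g}): φ is true.
  b (successors {a, b, d, g}): φ is true.
  c (successors {c, f, g}): φ is true.
  d (successors {d}): φ is true.
  e (successors {a, d, e}): φ is true.
  f (successors {a, d, f}): φ is true.
  g (successors {g}): φ is true.
For instance, at e:
  At e: s is true, \Diamond (p \land \neg \neg p) is true, so s \lor \Diamond (p \land \neg \neg p) is true.
    At e: \Diamond (p \land \neg \neg p) requires p \land \neg \neg p at some successor in {a, d, e}.
      p \land \neg \neg p holds at e, so \Diamond (p \land \neg \neg p) is true at e.
Satisfying worlds: {a, b, c, d, e, f, g}

7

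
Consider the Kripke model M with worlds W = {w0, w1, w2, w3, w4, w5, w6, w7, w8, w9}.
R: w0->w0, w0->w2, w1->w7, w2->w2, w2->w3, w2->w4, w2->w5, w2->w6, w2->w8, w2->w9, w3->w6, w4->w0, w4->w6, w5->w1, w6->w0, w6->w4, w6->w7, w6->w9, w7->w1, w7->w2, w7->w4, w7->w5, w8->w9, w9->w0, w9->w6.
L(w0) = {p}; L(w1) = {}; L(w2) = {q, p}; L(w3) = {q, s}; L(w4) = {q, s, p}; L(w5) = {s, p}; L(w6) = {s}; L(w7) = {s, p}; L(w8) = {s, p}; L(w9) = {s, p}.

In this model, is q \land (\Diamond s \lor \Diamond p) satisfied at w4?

Yes

At w4: q is true, \Diamond s \lor \Diamond p is true, so q \land (\Diamond s \lor \Diamond p) is true.
  At w4: \Diamond s is true, \Diamond p is true, so \Diamond s \lor \Diamond p is true.
    At w4: \Diamond s requires s at some successor in {w0, w6}.
      s holds at w6, so \Diamond s is true at w4.
    At w4: \Diamond p requires p at some successor in {w0, w6}.
      p holds at w0, so \Diamond p is true at w4.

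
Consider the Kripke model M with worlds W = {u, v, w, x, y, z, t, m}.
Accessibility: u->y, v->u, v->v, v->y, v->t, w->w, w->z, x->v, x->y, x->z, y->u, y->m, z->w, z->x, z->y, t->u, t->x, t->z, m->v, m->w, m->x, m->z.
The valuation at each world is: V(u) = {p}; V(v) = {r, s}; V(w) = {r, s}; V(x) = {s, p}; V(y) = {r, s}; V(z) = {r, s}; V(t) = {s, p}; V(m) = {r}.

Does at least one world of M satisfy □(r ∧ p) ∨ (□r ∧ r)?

Let φ = □(r ∧ p) ∨ (□r ∧ r). Evaluate φ at each world:
  u (successors {y}): φ is false.
  v (successors {u, v, y, t}): φ is false.
  w (successors {w, z}): φ is true.
  x (successors {v, y, z}): φ is false.
  y (successors {u, m}): φ is false.
  z (successors {w, x, y}): φ is false.
  t (successors {u, x, z}): φ is false.
  m (successors {v, w, x, z}): φ is false.
Detail at w (witness):
  At w: □(r ∧ p) is false, □r ∧ r is true, so □(r ∧ p) ∨ (□r ∧ r) is true.
    At w: □(r ∧ p) requires r ∧ p at every successor {w, z}.
      r ∧ p fails at w, so □(r ∧ p) is false at w.
    At w: □r is true, r is true, so □r ∧ r is true.
      At w: □r requires r at every successor {w, z}.
        At w: r is true.
        At z: r is true.
      So □r is true at w.

Yes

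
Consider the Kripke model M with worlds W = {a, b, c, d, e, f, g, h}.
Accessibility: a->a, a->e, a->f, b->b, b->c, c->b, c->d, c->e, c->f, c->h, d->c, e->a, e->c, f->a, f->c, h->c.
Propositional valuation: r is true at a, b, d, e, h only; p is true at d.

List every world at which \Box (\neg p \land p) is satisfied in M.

Let φ = \Box (\neg p \land p). Evaluate φ at each world:
  a (successors {a, e, f}): φ is false.
  b (successors {b, c}): φ is false.
  c (successors {b, d, e, f, h}): φ is false.
  d (successors {c}): φ is false.
  e (successors {a, c}): φ is false.
  f (successors {a, c}): φ is false.
  g (successors ∅): φ is true.
  h (successors {c}): φ is false.
For instance, at e:
  At e: \Box (\neg p \land p) requires \neg p \land p at every successor {a, c}.
    \neg p \land p fails at a, so \Box (\neg p \land p) is false at e.
Satisfying worlds: {g}

g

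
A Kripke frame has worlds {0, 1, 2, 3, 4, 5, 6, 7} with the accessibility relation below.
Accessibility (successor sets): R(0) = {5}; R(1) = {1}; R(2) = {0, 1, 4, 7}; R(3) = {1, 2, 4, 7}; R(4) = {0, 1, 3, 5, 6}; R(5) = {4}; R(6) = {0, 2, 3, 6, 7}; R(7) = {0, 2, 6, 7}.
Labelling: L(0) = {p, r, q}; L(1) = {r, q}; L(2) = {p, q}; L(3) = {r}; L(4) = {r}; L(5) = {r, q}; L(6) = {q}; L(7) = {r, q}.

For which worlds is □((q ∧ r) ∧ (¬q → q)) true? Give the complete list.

0, 1

Let φ = □((q ∧ r) ∧ (¬q → q)). Evaluate φ at each world:
  0 (successors {5}): φ is true.
  1 (successors {1}): φ is true.
  2 (successors {0, 1, 4, 7}): φ is false.
  3 (successors {1, 2, 4, 7}): φ is false.
  4 (successors {0, 1, 3, 5, 6}): φ is false.
  5 (successors {4}): φ is false.
  6 (successors {0, 2, 3, 6, 7}): φ is false.
  7 (successors {0, 2, 6, 7}): φ is false.
For instance, at 7:
  At 7: □((q ∧ r) ∧ (¬q → q)) requires (q ∧ r) ∧ (¬q → q) at every successor {0, 2, 6, 7}.
    (q ∧ r) ∧ (¬q → q) fails at 2, so □((q ∧ r) ∧ (¬q → q)) is false at 7.
Satisfying worlds: {0, 1}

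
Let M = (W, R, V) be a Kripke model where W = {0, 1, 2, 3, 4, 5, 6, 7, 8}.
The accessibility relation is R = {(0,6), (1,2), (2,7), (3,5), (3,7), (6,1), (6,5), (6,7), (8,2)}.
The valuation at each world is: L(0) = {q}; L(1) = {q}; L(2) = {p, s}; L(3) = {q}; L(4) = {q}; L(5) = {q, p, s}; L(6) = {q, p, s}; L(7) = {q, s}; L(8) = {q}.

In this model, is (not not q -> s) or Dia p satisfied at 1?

Yes

At 1: not not q -> s is false, Dia p is true, so (not not q -> s) or Dia p is true.
  At 1: Dia p requires p at some successor in {2}.
    p holds at 2, so Dia p is true at 1.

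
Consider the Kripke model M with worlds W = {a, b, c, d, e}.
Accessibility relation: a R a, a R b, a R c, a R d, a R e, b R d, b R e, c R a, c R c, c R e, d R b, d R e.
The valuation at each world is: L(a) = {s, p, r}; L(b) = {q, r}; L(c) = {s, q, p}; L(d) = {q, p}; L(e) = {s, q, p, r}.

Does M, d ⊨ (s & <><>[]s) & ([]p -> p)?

Recall that []ψ holds at a world iff ψ holds at every accessible world, and <>ψ holds iff ψ holds at some accessible world.
At d: s & <><>[]s is false, []p -> p is true, so (s & <><>[]s) & ([]p -> p) is false.
  At d: s is false, <><>[]s is true, so s & <><>[]s is false.
    At d: <><>[]s requires <>[]s at some successor in {b, e}.
      <>[]s holds at b, so <><>[]s is true at d.
  At d: []p is false, p is true, so []p -> p is true.
    At d: []p requires p at every successor {b, e}.
      p fails at b, so []p is false at d.

No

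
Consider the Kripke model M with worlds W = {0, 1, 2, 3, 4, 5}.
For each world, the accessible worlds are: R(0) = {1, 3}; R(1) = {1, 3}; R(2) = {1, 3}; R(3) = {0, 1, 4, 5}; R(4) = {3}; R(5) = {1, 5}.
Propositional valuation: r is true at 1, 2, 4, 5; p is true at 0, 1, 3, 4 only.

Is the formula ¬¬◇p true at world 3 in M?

At 3: ¬◇p is false, so ¬¬◇p is true.
  At 3: ◇p is true, so ¬◇p is false.
    At 3: ◇p requires p at some successor in {0, 1, 4, 5}.
      p holds at 0, so ◇p is true at 3.

Yes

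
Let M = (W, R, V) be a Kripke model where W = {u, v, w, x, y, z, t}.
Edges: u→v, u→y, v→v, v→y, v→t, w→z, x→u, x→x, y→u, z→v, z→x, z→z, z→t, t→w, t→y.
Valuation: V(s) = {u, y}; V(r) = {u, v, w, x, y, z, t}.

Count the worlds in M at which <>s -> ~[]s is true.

Let φ = <>s -> ~[]s. Evaluate φ at each world:
  u (successors {v, y}): φ is true.
  v (successors {v, y, t}): φ is true.
  w (successors {z}): φ is true.
  x (successors {u, x}): φ is true.
  y (successors {u}): φ is false.
  z (successors {v, x, z, t}): φ is true.
  t (successors {w, y}): φ is true.
For instance, at u:
  At u: <>s is true, ~[]s is true, so <>s -> ~[]s is true.
    At u: <>s requires s at some successor in {v, y}.
      s holds at y, so <>s is true at u.
    At u: []s is false, so ~[]s is true.
      At u: []s requires s at every successor {v, y}.
        s fails at v, so []s is false at u.
Satisfying worlds: {u, v, w, x, z, t}

6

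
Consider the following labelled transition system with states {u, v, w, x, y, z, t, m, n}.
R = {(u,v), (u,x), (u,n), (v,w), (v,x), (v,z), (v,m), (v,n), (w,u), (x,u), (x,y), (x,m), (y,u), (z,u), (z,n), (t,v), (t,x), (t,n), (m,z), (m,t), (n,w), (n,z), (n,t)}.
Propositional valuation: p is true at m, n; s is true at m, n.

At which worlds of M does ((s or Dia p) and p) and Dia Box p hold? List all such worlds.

Let φ = ((s or Dia p) and p) and Dia Box p. Evaluate φ at each world:
  u (successors {v, x, n}): φ is false.
  v (successors {w, x, z, m, n}): φ is false.
  w (successors {u}): φ is false.
  x (successors {u, y, m}): φ is false.
  y (successors {u}): φ is false.
  z (successors {u, n}): φ is false.
  t (successors {v, x, n}): φ is false.
  m (successors {z, t}): φ is false.
  n (successors {w, z, t}): φ is false.
For instance, at w:
  At w: (s or Dia p) and p is false, Dia Box p is false, so ((s or Dia p) and p) and Dia Box p is false.
    At w: s or Dia p is false, p is false, so (s or Dia p) and p is false.
      At w: s is false, Dia p is false, so s or Dia p is false.
    At w: Dia Box p requires Box p at some successor in {u}.
      At u: Box p is false.
    So Dia Box p is false at w.
Satisfying worlds: none.

none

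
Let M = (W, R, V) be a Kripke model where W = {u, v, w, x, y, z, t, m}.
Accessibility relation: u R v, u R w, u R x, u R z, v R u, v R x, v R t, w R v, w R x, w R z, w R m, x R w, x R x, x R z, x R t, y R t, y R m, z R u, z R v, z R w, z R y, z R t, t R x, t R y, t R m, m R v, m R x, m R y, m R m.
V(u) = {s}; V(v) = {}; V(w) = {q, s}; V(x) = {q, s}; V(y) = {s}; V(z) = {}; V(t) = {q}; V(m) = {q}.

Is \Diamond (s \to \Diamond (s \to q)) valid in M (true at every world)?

Yes

Let φ = \Diamond (s \to \Diamond (s \to q)). Evaluate φ at each world:
  u (successors {v, w, x, z}): φ is true.
  v (successors {u, x, t}): φ is true.
  w (successors {v, x, z, m}): φ is true.
  x (successors {w, x, z, t}): φ is true.
  y (successors {t, m}): φ is true.
  z (successors {u, v, w, y, t}): φ is true.
  t (successors {x, y, m}): φ is true.
  m (successors {v, x, y, m}): φ is true.
For instance, at t:
  At t: \Diamond (s \to \Diamond (s \to q)) requires s \to \Diamond (s \to q) at some successor in {x, y, m}.
    s \to \Diamond (s \to q) holds at x, so \Diamond (s \to \Diamond (s \to q)) is true at t.
      At x: s is true, \Diamond (s \to q) is true, so s \to \Diamond (s \to q) is true.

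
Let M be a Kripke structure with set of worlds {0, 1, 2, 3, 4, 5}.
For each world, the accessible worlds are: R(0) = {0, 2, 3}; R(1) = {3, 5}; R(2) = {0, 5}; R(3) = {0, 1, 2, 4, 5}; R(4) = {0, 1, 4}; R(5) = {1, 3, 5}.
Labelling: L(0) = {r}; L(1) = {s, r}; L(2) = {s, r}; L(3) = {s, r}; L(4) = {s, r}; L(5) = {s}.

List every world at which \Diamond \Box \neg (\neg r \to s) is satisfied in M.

none

Let φ = \Diamond \Box \neg (\neg r \to s). Evaluate φ at each world:
  0 (successors {0, 2, 3}): φ is false.
  1 (successors {3, 5}): φ is false.
  2 (successors {0, 5}): φ is false.
  3 (successors {0, 1, 2, 4, 5}): φ is false.
  4 (successors {0, 1, 4}): φ is false.
  5 (successors {1, 3, 5}): φ is false.
For instance, at 5:
  At 5: \Diamond \Box \neg (\neg r \to s) requires \Box \neg (\neg r \to s) at some successor in {1, 3, 5}.
    At 1: \Box \neg (\neg r \to s) is false.
    At 3: \Box \neg (\neg r \to s) is false.
    At 5: \Box \neg (\neg r \to s) is false.
  So \Diamond \Box \neg (\neg r \to s) is false at 5.
Satisfying worlds: none.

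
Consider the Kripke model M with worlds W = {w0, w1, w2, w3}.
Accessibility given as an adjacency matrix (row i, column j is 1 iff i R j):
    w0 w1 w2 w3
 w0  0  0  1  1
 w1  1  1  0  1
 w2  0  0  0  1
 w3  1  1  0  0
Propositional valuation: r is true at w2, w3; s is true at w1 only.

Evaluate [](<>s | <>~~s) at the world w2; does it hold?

Yes

Recall that []ψ holds at a world iff ψ holds at every accessible world, and <>ψ holds iff ψ holds at some accessible world.
At w2: [](<>s | <>~~s) requires <>s | <>~~s at every successor {w3}.
    At w3: <>s is true, <>~~s is true, so <>s | <>~~s is true.
      At w3: <>s requires s at some successor in {w0, w1}.
        s holds at w1, so <>s is true at w3.
      At w3: <>~~s requires ~~s at some successor in {w0, w1}.
        ~~s holds at w1, so <>~~s is true at w3.
So [](<>s | <>~~s) is true at w2.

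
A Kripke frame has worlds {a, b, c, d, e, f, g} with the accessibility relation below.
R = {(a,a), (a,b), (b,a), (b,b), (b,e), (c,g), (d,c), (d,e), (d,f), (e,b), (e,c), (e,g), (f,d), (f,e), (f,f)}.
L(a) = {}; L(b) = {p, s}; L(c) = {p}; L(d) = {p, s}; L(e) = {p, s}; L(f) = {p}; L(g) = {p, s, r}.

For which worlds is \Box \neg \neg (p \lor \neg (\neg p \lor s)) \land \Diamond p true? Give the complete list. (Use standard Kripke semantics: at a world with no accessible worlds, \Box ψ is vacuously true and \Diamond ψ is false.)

Let φ = \Box \neg \neg (p \lor \neg (\neg p \lor s)) \land \Diamond p. Evaluate φ at each world:
  a (successors {a, b}): φ is false.
  b (successors {a, b, e}): φ is false.
  c (successors {g}): φ is true.
  d (successors {c, e, f}): φ is true.
  e (successors {b, c, g}): φ is true.
  f (successors {d, e, f}): φ is true.
  g (successors ∅): φ is false.
For instance, at a:
  At a: \Box \neg \neg (p \lor \neg (\neg p \lor s)) is false, \Diamond p is true, so \Box \neg \neg (p \lor \neg (\neg p \lor s)) \land \Diamond p is false.
    At a: \Box \neg \neg (p \lor \neg (\neg p \lor s)) requires \neg \neg (p \lor \neg (\neg p \lor s)) at every successor {a, b}.
      \neg \neg (p \lor \neg (\neg p \lor s)) fails at a, so \Box \neg \neg (p \lor \neg (\neg p \lor s)) is false at a.
    At a: \Diamond p requires p at some successor in {a, b}.
      p holds at b, so \Diamond p is true at a.
Satisfying worlds: {c, d, e, f}

c, d, e, f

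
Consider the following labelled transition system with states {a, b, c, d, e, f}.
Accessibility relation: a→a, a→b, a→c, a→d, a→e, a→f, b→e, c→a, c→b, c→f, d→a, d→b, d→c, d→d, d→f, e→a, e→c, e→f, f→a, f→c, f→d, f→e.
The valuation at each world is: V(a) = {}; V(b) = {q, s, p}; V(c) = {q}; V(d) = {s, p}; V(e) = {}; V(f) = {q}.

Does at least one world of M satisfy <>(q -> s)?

Yes

Let φ = <>(q -> s). Evaluate φ at each world:
  a (successors {a, b, c, d, e, f}): φ is true.
  b (successors {e}): φ is true.
  c (successors {a, b, f}): φ is true.
  d (successors {a, b, c, d, f}): φ is true.
  e (successors {a, c, f}): φ is true.
  f (successors {a, c, d, e}): φ is true.
Detail at a (witness):
  At a: <>(q -> s) requires q -> s at some successor in {a, b, c, d, e, f}.
    q -> s holds at a, so <>(q -> s) is true at a.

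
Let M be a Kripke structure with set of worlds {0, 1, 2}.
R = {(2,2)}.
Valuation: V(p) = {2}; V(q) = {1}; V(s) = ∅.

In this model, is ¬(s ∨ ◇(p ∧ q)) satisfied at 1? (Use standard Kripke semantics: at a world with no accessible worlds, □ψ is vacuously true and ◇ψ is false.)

At 1: s ∨ ◇(p ∧ q) is false, so ¬(s ∨ ◇(p ∧ q)) is true.
  At 1: s is false, ◇(p ∧ q) is false, so s ∨ ◇(p ∧ q) is false.
    At 1: no accessible worlds, so ◇(p ∧ q) is false.

Yes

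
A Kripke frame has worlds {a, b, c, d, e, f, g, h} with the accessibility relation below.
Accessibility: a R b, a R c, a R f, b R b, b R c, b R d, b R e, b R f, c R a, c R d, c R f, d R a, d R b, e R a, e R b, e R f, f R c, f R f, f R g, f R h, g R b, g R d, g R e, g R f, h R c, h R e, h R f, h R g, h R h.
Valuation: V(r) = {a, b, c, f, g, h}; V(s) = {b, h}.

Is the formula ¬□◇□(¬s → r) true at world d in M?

At d: □◇□(¬s → r) is true, so ¬□◇□(¬s → r) is false.
  At d: □◇□(¬s → r) requires ◇□(¬s → r) at every successor {a, b}.
      At a: ◇□(¬s → r) requires □(¬s → r) at some successor in {b, c, f}.
        □(¬s → r) holds at f, so ◇□(¬s → r) is true at a.
      At b: ◇□(¬s → r) requires □(¬s → r) at some successor in {b, c, d, e, f}.
        □(¬s → r) holds at d, so ◇□(¬s → r) is true at b.
  So □◇□(¬s → r) is true at d.

No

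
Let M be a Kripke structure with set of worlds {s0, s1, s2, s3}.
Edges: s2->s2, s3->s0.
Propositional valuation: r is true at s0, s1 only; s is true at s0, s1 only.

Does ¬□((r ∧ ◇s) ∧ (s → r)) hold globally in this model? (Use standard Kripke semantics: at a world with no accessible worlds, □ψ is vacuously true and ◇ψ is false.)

Let φ = ¬□((r ∧ ◇s) ∧ (s → r)). Evaluate φ at each world:
  s0 (successors ∅): φ is false.
  s1 (successors ∅): φ is false.
  s2 (successors {s2}): φ is true.
  s3 (successors {s0}): φ is true.
Detail at s0 (counterexample):
  At s0: □((r ∧ ◇s) ∧ (s → r)) is true, so ¬□((r ∧ ◇s) ∧ (s → r)) is false.
    At s0: no accessible worlds, so □((r ∧ ◇s) ∧ (s → r)) holds vacuously.

No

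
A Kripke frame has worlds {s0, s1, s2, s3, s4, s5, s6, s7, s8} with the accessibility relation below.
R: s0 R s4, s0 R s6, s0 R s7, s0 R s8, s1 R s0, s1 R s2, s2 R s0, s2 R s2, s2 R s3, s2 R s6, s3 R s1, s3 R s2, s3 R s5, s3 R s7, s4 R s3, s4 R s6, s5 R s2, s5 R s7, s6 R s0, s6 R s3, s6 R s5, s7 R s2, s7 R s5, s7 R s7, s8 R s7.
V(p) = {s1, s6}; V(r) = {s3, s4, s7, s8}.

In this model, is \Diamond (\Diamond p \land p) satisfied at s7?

Recall that \Diamond ψ holds at a world iff ψ holds at some accessible world.
At s7: \Diamond (\Diamond p \land p) requires \Diamond p \land p at some successor in {s2, s5, s7}.
  At s2: \Diamond p \land p is false.
  At s5: \Diamond p \land p is false.
  At s7: \Diamond p \land p is false.
So \Diamond (\Diamond p \land p) is false at s7.

No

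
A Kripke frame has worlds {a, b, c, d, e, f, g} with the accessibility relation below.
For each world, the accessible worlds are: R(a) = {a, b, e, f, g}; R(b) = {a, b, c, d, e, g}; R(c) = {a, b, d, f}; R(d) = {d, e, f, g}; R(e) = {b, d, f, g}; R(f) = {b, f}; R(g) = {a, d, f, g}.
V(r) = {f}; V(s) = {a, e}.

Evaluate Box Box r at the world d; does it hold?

At d: Box Box r requires Box r at every successor {d, e, f, g}.
  Box r fails at d, so Box Box r is false at d.
    At d: Box r requires r at every successor {d, e, f, g}.
      r fails at d, so Box r is false at d.

No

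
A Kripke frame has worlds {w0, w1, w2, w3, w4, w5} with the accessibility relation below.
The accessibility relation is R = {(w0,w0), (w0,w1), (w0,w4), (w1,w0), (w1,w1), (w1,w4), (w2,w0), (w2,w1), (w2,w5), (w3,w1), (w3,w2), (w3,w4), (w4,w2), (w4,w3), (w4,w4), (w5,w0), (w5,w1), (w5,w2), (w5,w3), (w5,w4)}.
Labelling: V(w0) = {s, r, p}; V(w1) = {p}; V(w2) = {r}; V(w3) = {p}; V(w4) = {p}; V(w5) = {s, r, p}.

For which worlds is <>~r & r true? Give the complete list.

Let φ = <>~r & r. Evaluate φ at each world:
  w0 (successors {w0, w1, w4}): φ is true.
  w1 (successors {w0, w1, w4}): φ is false.
  w2 (successors {w0, w1, w5}): φ is true.
  w3 (successors {w1, w2, w4}): φ is false.
  w4 (successors {w2, w3, w4}): φ is false.
  w5 (successors {w0, w1, w2, w3, w4}): φ is true.
For instance, at w5:
  At w5: <>~r is true, r is true, so <>~r & r is true.
    At w5: <>~r requires ~r at some successor in {w0, w1, w2, w3, w4}.
      ~r holds at w1, so <>~r is true at w5.
Satisfying worlds: {w0, w2, w5}

w0, w2, w5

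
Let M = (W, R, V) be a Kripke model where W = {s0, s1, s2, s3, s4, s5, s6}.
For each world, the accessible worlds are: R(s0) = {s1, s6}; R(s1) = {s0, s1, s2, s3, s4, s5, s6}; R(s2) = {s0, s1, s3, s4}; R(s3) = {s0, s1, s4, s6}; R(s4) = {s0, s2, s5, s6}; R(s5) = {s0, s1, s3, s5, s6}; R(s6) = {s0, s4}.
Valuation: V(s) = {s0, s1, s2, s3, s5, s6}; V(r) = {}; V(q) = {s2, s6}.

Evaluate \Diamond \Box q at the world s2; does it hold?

No

At s2: \Diamond \Box q requires \Box q at some successor in {s0, s1, s3, s4}.
  At s0: \Box q is false.
  At s1: \Box q is false.
  At s3: \Box q is false.
  At s4: \Box q is false.
So \Diamond \Box q is false at s2.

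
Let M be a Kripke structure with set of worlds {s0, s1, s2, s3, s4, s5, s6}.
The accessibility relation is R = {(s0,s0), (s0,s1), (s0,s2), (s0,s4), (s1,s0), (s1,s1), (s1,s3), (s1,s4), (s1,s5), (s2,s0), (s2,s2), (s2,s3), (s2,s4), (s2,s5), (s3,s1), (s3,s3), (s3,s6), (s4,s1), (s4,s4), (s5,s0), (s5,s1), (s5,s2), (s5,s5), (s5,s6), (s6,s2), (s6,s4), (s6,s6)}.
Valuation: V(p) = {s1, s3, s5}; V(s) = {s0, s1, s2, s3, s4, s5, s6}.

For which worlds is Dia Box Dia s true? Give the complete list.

Let φ = Dia Box Dia s. Evaluate φ at each world:
  s0 (successors {s0, s1, s2, s4}): φ is true.
  s1 (successors {s0, s1, s3, s4, s5}): φ is true.
  s2 (successors {s0, s2, s3, s4, s5}): φ is true.
  s3 (successors {s1, s3, s6}): φ is true.
  s4 (successors {s1, s4}): φ is true.
  s5 (successors {s0, s1, s2, s5, s6}): φ is true.
  s6 (successors {s2, s4, s6}): φ is true.
For instance, at s0:
  At s0: Dia Box Dia s requires Box Dia s at some successor in {s0, s1, s2, s4}.
    Box Dia s holds at s0, so Dia Box Dia s is true at s0.
      At s0: Box Dia s requires Dia s at every successor {s0, s1, s2, s4}.
        At s0: Dia s is true.
        At s1: Dia s is true.
        At s2: Dia s is true.
        At s4: Dia s is true.
      So Box Dia s is true at s0.
Satisfying worlds: {s0, s1, s2, s3, s4, s5, s6}

s0, s1, s2, s3, s4, s5, s6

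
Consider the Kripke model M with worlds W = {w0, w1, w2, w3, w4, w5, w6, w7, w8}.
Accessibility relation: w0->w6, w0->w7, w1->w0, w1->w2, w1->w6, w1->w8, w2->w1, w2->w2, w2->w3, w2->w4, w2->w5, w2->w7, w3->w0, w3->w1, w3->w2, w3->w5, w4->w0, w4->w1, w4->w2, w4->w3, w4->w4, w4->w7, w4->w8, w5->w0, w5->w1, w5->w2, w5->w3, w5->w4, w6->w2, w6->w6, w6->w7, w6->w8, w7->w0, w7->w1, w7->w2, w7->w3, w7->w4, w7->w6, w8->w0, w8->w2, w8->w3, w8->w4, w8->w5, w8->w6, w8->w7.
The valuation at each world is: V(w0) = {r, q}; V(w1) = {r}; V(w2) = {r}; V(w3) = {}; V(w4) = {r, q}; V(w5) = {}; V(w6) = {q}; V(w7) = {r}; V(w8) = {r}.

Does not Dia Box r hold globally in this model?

Yes

Let φ = not Dia Box r. Evaluate φ at each world:
  w0 (successors {w6, w7}): φ is true.
  w1 (successors {w0, w2, w6, w8}): φ is true.
  w2 (successors {w1, w2, w3, w4, w5, w7}): φ is true.
  w3 (successors {w0, w1, w2, w5}): φ is true.
  w4 (successors {w0, w1, w2, w3, w4, w7, w8}): φ is true.
  w5 (successors {w0, w1, w2, w3, w4}): φ is true.
  w6 (successors {w2, w6, w7, w8}): φ is true.
  w7 (successors {w0, w1, w2, w3, w4, w6}): φ is true.
  w8 (successors {w0, w2, w3, w4, w5, w6, w7}): φ is true.
For instance, at w8:
  At w8: Dia Box r is false, so not Dia Box r is true.
    At w8: Dia Box r requires Box r at some successor in {w0, w2, w3, w4, w5, w6, w7}.
      At w0: Box r is false.
      At w2: Box r is false.
      At w3: Box r is false.
      At w4: Box r is false.
      At w5: Box r is false.
      At w6: Box r is false.
      At w7: Box r is false.
    So Dia Box r is false at w8.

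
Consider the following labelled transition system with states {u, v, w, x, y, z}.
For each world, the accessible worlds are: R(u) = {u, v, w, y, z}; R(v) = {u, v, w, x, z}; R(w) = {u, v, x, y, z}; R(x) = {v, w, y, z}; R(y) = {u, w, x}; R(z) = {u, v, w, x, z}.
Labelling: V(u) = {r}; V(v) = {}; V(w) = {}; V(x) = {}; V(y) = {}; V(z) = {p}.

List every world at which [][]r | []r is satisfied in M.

Let φ = [][]r | []r. Evaluate φ at each world:
  u (successors {u, v, w, y, z}): φ is false.
  v (successors {u, v, w, x, z}): φ is false.
  w (successors {u, v, x, y, z}): φ is false.
  x (successors {v, w, y, z}): φ is false.
  y (successors {u, w, x}): φ is false.
  z (successors {u, v, w, x, z}): φ is false.
For instance, at y:
  At y: [][]r is false, []r is false, so [][]r | []r is false.
    At y: [][]r requires []r at every successor {u, w, x}.
      []r fails at u, so [][]r is false at y.
    At y: []r requires r at every successor {u, w, x}.
      r fails at w, so []r is false at y.
Satisfying worlds: none.

none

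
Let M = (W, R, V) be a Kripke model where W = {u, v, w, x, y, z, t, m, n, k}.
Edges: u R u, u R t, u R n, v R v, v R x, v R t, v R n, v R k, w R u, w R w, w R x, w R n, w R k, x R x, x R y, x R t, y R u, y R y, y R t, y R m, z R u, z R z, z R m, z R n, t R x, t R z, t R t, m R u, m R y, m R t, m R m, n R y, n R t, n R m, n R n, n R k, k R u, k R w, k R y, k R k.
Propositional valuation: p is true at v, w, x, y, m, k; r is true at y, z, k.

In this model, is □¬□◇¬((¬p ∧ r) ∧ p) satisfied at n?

Recall that □ψ holds at a world iff ψ holds at every accessible world, and ◇ψ holds iff ψ holds at some accessible world.
At n: □¬□◇¬((¬p ∧ r) ∧ p) requires ¬□◇¬((¬p ∧ r) ∧ p) at every successor {y, t, m, n, k}.
  ¬□◇¬((¬p ∧ r) ∧ p) fails at y, so □¬□◇¬((¬p ∧ r) ∧ p) is false at n.
    At y: □◇¬((¬p ∧ r) ∧ p) is true, so ¬□◇¬((¬p ∧ r) ∧ p) is false.
      At y: □◇¬((¬p ∧ r) ∧ p) requires ◇¬((¬p ∧ r) ∧ p) at every successor {u, y, t, m}.
        At u: ◇¬((¬p ∧ r) ∧ p) is true.
        At y: ◇¬((¬p ∧ r) ∧ p) is true.
        At t: ◇¬((¬p ∧ r) ∧ p) is true.
        At m: ◇¬((¬p ∧ r) ∧ p) is true.
      So □◇¬((¬p ∧ r) ∧ p) is true at y.

No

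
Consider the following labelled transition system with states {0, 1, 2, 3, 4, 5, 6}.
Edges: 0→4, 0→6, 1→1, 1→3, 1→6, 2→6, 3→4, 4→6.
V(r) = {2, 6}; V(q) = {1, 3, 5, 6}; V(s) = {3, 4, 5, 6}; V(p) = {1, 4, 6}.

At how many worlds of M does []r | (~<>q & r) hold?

Let φ = []r | (~<>q & r). Evaluate φ at each world:
  0 (successors {4, 6}): φ is false.
  1 (successors {1, 3, 6}): φ is false.
  2 (successors {6}): φ is true.
  3 (successors {4}): φ is false.
  4 (successors {6}): φ is true.
  5 (successors ∅): φ is true.
  6 (successors ∅): φ is true.
For instance, at 2:
  At 2: []r is true, ~<>q & r is false, so []r | (~<>q & r) is true.
    At 2: []r requires r at every successor {6}.
      At 6: r is true.
    So []r is true at 2.
    At 2: ~<>q is false, r is true, so ~<>q & r is false.
      At 2: <>q is true, so ~<>q is false.
Satisfying worlds: {2, 4, 5, 6}

4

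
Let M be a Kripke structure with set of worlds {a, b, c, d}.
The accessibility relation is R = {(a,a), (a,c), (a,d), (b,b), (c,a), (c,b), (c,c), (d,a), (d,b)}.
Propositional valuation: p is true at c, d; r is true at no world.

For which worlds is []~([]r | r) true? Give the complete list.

Let φ = []~([]r | r). Evaluate φ at each world:
  a (successors {a, c, d}): φ is true.
  b (successors {b}): φ is true.
  c (successors {a, b, c}): φ is true.
  d (successors {a, b}): φ is true.
For instance, at d:
  At d: []~([]r | r) requires ~([]r | r) at every successor {a, b}.
      At a: []r | r is false, so ~([]r | r) is true.
      At b: []r | r is false, so ~([]r | r) is true.
  So []~([]r | r) is true at d.
Satisfying worlds: {a, b, c, d}

a, b, c, d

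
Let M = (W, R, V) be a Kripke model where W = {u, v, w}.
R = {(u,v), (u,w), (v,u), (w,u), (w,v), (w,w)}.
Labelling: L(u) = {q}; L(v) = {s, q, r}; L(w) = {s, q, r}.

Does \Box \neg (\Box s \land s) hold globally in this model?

Yes

Let φ = \Box \neg (\Box s \land s). Evaluate φ at each world:
  u (successors {v, w}): φ is true.
  v (successors {u}): φ is true.
  w (successors {u, v, w}): φ is true.
For instance, at w:
  At w: \Box \neg (\Box s \land s) requires \neg (\Box s \land s) at every successor {u, v, w}.
      At u: \Box s \land s is false, so \neg (\Box s \land s) is true.
      At v: \Box s \land s is false, so \neg (\Box s \land s) is true.
      At w: \Box s \land s is false, so \neg (\Box s \land s) is true.
  So \Box \neg (\Box s \land s) is true at w.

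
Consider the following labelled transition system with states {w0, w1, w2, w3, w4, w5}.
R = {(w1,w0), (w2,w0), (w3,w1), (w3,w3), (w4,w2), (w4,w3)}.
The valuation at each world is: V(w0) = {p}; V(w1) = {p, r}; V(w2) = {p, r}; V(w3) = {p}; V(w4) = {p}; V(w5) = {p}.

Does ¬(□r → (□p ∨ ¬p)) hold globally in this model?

No

Let φ = ¬(□r → (□p ∨ ¬p)). Evaluate φ at each world:
  w0 (successors ∅): φ is false.
  w1 (successors {w0}): φ is false.
  w2 (successors {w0}): φ is false.
  w3 (successors {w1, w3}): φ is false.
  w4 (successors {w2, w3}): φ is false.
  w5 (successors ∅): φ is false.
Detail at w0 (counterexample):
  At w0: □r → (□p ∨ ¬p) is true, so ¬(□r → (□p ∨ ¬p)) is false.
    At w0: □r is true, □p ∨ ¬p is true, so □r → (□p ∨ ¬p) is true.
      At w0: no accessible worlds, so □r holds vacuously.
      At w0: □p is true, ¬p is false, so □p ∨ ¬p is true.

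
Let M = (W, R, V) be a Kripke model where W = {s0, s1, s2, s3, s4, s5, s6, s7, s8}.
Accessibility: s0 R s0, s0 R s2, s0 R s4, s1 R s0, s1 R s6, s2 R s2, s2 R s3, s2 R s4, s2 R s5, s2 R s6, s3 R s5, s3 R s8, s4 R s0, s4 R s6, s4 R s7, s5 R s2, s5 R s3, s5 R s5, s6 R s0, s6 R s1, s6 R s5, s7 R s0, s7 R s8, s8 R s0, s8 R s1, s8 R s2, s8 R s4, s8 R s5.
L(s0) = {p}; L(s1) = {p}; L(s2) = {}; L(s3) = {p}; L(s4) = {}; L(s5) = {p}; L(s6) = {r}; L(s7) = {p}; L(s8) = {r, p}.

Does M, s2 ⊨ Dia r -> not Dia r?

No

At s2: Dia r is true, not Dia r is false, so Dia r -> not Dia r is false.
  At s2: Dia r requires r at some successor in {s2, s3, s4, s5, s6}.
    r holds at s6, so Dia r is true at s2.
  At s2: Dia r is true, so not Dia r is false.
    At s2: Dia r requires r at some successor in {s2, s3, s4, s5, s6}.
      r holds at s6, so Dia r is true at s2.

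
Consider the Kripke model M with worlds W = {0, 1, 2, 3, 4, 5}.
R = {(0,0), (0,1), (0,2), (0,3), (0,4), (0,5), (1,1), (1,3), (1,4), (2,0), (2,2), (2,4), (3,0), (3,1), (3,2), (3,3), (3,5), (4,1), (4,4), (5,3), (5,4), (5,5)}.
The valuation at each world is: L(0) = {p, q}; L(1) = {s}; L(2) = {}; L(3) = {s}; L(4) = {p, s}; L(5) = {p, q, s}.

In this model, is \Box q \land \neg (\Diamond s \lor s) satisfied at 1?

No

At 1: \Box q is false, \neg (\Diamond s \lor s) is false, so \Box q \land \neg (\Diamond s \lor s) is false.
  At 1: \Box q requires q at every successor {1, 3, 4}.
    q fails at 1, so \Box q is false at 1.
  At 1: \Diamond s \lor s is true, so \neg (\Diamond s \lor s) is false.
    At 1: \Diamond s is true, s is true, so \Diamond s \lor s is true.
      At 1: \Diamond s requires s at some successor in {1, 3, 4}.
        s holds at 1, so \Diamond s is true at 1.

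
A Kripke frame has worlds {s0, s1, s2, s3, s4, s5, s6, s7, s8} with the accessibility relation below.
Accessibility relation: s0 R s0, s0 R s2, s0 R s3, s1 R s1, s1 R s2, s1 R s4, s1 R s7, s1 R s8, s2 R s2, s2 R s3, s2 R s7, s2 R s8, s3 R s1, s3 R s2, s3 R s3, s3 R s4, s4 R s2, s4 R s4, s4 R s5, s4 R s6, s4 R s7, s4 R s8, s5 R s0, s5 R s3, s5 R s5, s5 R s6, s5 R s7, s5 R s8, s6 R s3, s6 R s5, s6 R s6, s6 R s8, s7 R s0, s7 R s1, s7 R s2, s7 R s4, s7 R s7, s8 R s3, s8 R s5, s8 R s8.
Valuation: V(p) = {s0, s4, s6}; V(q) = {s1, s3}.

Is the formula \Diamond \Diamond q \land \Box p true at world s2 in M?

No

At s2: \Diamond \Diamond q is true, \Box p is false, so \Diamond \Diamond q \land \Box p is false.
  At s2: \Diamond \Diamond q requires \Diamond q at some successor in {s2, s3, s7, s8}.
    \Diamond q holds at s2, so \Diamond \Diamond q is true at s2.
      At s2: \Diamond q requires q at some successor in {s2, s3, s7, s8}.
        q holds at s3, so \Diamond q is true at s2.
  At s2: \Box p requires p at every successor {s2, s3, s7, s8}.
    p fails at s2, so \Box p is false at s2.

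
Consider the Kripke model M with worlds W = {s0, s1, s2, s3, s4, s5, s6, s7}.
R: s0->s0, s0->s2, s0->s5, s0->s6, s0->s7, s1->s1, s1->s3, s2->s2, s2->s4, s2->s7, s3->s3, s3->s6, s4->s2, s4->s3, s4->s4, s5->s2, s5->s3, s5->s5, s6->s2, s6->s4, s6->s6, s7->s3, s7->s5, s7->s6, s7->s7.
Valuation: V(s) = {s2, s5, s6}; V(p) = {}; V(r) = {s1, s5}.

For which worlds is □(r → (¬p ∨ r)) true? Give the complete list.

s0, s1, s2, s3, s4, s5, s6, s7

Let φ = □(r → (¬p ∨ r)). Evaluate φ at each world:
  s0 (successors {s0, s2, s5, s6, s7}): φ is true.
  s1 (successors {s1, s3}): φ is true.
  s2 (successors {s2, s4, s7}): φ is true.
  s3 (successors {s3, s6}): φ is true.
  s4 (successors {s2, s3, s4}): φ is true.
  s5 (successors {s2, s3, s5}): φ is true.
  s6 (successors {s2, s4, s6}): φ is true.
  s7 (successors {s3, s5, s6, s7}): φ is true.
For instance, at s3:
  At s3: □(r → (¬p ∨ r)) requires r → (¬p ∨ r) at every successor {s3, s6}.
    At s3: r → (¬p ∨ r) is true.
    At s6: r → (¬p ∨ r) is true.
  So □(r → (¬p ∨ r)) is true at s3.
Satisfying worlds: {s0, s1, s2, s3, s4, s5, s6, s7}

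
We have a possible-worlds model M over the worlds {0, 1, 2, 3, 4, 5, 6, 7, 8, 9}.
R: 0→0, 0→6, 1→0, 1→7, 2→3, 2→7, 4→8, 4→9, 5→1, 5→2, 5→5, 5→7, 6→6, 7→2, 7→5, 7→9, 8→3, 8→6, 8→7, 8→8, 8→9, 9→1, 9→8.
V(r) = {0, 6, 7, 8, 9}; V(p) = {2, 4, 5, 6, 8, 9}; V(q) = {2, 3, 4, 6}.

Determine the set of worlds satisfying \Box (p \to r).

0, 1, 2, 3, 4, 6, 8, 9

Recall that \Box ψ holds at a world iff ψ holds at every accessible world, and \Diamond ψ holds iff ψ holds at some accessible world.
Let φ = \Box (p \to r). Evaluate φ at each world:
  0 (successors {0, 6}): φ is true.
  1 (successors {0, 7}): φ is true.
  2 (successors {3, 7}): φ is true.
  3 (successors ∅): φ is true.
  4 (successors {8, 9}): φ is true.
  5 (successors {1, 2, 5, 7}): φ is false.
  6 (successors {6}): φ is true.
  7 (successors {2, 5, 9}): φ is false.
  8 (successors {3, 6, 7, 8, 9}): φ is true.
  9 (successors {1, 8}): φ is true.
For instance, at 7:
  At 7: \Box (p \to r) requires p \to r at every successor {2, 5, 9}.
    p \to r fails at 2, so \Box (p \to r) is false at 7.
Satisfying worlds: {0, 1, 2, 3, 4, 6, 8, 9}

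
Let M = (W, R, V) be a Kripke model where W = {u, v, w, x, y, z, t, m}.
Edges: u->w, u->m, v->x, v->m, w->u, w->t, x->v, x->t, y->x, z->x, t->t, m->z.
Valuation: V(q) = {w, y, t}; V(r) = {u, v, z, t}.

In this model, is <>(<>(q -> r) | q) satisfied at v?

Yes

Recall that <>ψ holds at a world iff ψ holds at some accessible world.
At v: <>(<>(q -> r) | q) requires <>(q -> r) | q at some successor in {x, m}.
  <>(q -> r) | q holds at x, so <>(<>(q -> r) | q) is true at v.
    At x: <>(q -> r) is true, q is false, so <>(q -> r) | q is true.
      At x: <>(q -> r) requires q -> r at some successor in {v, t}.
        q -> r holds at v, so <>(q -> r) is true at x.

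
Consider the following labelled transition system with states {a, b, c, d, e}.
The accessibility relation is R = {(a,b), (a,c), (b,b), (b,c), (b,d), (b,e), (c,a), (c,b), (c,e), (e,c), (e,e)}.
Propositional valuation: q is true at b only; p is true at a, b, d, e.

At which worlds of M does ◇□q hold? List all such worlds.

b

Let φ = ◇□q. Evaluate φ at each world:
  a (successors {b, c}): φ is false.
  b (successors {b, c, d, e}): φ is true.
  c (successors {a, b, e}): φ is false.
  d (successors ∅): φ is false.
  e (successors {c, e}): φ is false.
For instance, at e:
  At e: ◇□q requires □q at some successor in {c, e}.
    At c: □q is false.
    At e: □q is false.
  So ◇□q is false at e.
Satisfying worlds: {b}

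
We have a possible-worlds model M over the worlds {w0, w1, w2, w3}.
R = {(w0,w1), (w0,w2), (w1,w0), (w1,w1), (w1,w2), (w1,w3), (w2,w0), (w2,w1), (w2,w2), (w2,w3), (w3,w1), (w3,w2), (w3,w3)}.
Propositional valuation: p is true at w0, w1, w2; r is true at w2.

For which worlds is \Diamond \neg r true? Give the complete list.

w0, w1, w2, w3

Let φ = \Diamond \neg r. Evaluate φ at each world:
  w0 (successors {w1, w2}): φ is true.
  w1 (successors {w0, w1, w2, w3}): φ is true.
  w2 (successors {w0, w1, w2, w3}): φ is true.
  w3 (successors {w1, w2, w3}): φ is true.
For instance, at w2:
  At w2: \Diamond \neg r requires \neg r at some successor in {w0, w1, w2, w3}.
    \neg r holds at w0, so \Diamond \neg r is true at w2.
Satisfying worlds: {w0, w1, w2, w3}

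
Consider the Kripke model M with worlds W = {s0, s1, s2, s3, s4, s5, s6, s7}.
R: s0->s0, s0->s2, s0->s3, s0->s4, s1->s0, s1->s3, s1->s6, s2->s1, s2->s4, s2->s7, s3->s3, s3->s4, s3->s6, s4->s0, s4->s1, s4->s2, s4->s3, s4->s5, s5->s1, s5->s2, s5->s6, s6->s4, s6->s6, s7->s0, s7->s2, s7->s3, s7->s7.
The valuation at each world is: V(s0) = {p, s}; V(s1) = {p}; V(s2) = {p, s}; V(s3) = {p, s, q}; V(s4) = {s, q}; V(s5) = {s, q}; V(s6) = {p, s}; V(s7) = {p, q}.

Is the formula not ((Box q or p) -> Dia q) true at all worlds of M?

No

Let φ = not ((Box q or p) -> Dia q). Evaluate φ at each world:
  s0 (successors {s0, s2, s3, s4}): φ is false.
  s1 (successors {s0, s3, s6}): φ is false.
  s2 (successors {s1, s4, s7}): φ is false.
  s3 (successors {s3, s4, s6}): φ is false.
  s4 (successors {s0, s1, s2, s3, s5}): φ is false.
  s5 (successors {s1, s2, s6}): φ is false.
  s6 (successors {s4, s6}): φ is false.
  s7 (successors {s0, s2, s3, s7}): φ is false.
Detail at s0 (counterexample):
  At s0: (Box q or p) -> Dia q is true, so not ((Box q or p) -> Dia q) is false.
    At s0: Box q or p is true, Dia q is true, so (Box q or p) -> Dia q is true.
      At s0: Box q is false, p is true, so Box q or p is true.
      At s0: Dia q requires q at some successor in {s0, s2, s3, s4}.
        q holds at s3, so Dia q is true at s0.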